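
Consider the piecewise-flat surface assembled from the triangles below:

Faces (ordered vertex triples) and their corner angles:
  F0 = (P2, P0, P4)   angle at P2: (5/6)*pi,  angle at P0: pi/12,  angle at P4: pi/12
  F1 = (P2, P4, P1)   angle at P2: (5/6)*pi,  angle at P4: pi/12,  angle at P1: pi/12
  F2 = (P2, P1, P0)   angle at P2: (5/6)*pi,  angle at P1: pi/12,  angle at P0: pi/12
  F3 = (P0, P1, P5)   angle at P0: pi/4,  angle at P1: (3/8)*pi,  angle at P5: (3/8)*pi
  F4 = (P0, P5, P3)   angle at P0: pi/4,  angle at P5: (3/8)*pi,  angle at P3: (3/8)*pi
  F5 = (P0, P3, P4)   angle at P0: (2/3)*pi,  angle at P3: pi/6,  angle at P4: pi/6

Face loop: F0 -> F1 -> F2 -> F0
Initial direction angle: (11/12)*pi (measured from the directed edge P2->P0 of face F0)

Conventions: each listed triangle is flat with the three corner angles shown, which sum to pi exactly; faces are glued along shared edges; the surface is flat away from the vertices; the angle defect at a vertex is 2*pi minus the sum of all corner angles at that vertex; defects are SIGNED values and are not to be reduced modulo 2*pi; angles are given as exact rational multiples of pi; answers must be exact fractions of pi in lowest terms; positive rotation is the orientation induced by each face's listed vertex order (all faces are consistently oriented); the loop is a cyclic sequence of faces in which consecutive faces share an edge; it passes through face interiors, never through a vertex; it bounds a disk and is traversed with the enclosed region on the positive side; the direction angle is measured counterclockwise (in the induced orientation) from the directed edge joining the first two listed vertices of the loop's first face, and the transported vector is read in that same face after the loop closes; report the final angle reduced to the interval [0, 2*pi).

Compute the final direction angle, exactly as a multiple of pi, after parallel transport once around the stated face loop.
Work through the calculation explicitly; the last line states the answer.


enclosed vertex P2: corner angles sum to (5/2)*pi, defect = 2*pi - (5/2)*pi = -pi/2
summing the enclosed defects onto the initial angle, mod 2*pi in the induced orientation:
final angle = (11/12)*pi - pi/2 = (5/12)*pi (mod 2*pi)

Answer: final direction angle = (5/12)*pi


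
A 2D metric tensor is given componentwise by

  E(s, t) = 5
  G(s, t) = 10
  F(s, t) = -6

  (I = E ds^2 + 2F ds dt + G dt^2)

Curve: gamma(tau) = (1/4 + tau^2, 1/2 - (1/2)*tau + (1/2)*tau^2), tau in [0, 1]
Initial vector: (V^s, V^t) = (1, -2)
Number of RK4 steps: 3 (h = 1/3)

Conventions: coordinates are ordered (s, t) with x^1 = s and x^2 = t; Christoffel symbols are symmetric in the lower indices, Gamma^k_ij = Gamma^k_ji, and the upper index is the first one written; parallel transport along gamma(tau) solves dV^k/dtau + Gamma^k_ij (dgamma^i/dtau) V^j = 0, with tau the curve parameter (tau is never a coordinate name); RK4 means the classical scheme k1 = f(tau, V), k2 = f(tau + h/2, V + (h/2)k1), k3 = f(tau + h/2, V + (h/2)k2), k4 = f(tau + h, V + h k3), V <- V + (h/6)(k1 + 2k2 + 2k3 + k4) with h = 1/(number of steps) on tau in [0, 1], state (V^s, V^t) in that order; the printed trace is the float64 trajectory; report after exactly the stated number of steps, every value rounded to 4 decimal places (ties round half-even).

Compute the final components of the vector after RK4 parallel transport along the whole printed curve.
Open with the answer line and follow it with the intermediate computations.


Answer: V^s = 1.0000, V^t = -2.0000

gamma'(tau) = (2*tau, -1/2 + tau); f(tau, V)^k = -Gamma^k_ij(gamma(tau)) gamma'^i(tau) V^j; h = 1/3; intermediate values shown to 6 dp
curve data and Christoffel symbols at the stage parameters:
  tau = 0.000000: gamma = (0.250000, 0.500000), gamma' = (0.000000, -0.500000); Gamma_sss = 0.000000, Gamma_sst = 0.000000, Gamma_stt = 0.000000, Gamma_tss = 0.000000, Gamma_tst = 0.000000, Gamma_ttt = 0.000000
  tau = 0.166667: gamma = (0.277778, 0.430556), gamma' = (0.333333, -0.333333); Gamma_sss = 0.000000, Gamma_sst = 0.000000, Gamma_stt = 0.000000, Gamma_tss = 0.000000, Gamma_tst = 0.000000, Gamma_ttt = 0.000000
  tau = 0.333333: gamma = (0.361111, 0.388889), gamma' = (0.666667, -0.166667); Gamma_sss = 0.000000, Gamma_sst = 0.000000, Gamma_stt = 0.000000, Gamma_tss = 0.000000, Gamma_tst = 0.000000, Gamma_ttt = 0.000000
  tau = 0.500000: gamma = (0.500000, 0.375000), gamma' = (1.000000, 0.000000); Gamma_sss = 0.000000, Gamma_sst = 0.000000, Gamma_stt = 0.000000, Gamma_tss = 0.000000, Gamma_tst = 0.000000, Gamma_ttt = 0.000000
  tau = 0.666667: gamma = (0.694444, 0.388889), gamma' = (1.333333, 0.166667); Gamma_sss = 0.000000, Gamma_sst = 0.000000, Gamma_stt = 0.000000, Gamma_tss = 0.000000, Gamma_tst = 0.000000, Gamma_ttt = 0.000000
  tau = 0.833333: gamma = (0.944444, 0.430556), gamma' = (1.666667, 0.333333); Gamma_sss = 0.000000, Gamma_sst = 0.000000, Gamma_stt = 0.000000, Gamma_tss = 0.000000, Gamma_tst = 0.000000, Gamma_ttt = 0.000000
  tau = 1.000000: gamma = (1.250000, 0.500000), gamma' = (2.000000, 0.500000); Gamma_sss = 0.000000, Gamma_sst = 0.000000, Gamma_stt = 0.000000, Gamma_tss = 0.000000, Gamma_tst = 0.000000, Gamma_ttt = 0.000000
step 0: V^s = 1.0000, V^t = -2.0000
step 1: k1 = (0.000000, 0.000000), k2 = (0.000000, 0.000000), k3 = (0.000000, 0.000000), k4 = (0.000000, 0.000000); V <- V + (h/6)(k1 + 2k2 + 2k3 + k4): V^s = 1.0000, V^t = -2.0000
step 2: k1 = (0.000000, 0.000000), k2 = (0.000000, 0.000000), k3 = (0.000000, 0.000000), k4 = (0.000000, 0.000000); V <- V + (h/6)(k1 + 2k2 + 2k3 + k4): V^s = 1.0000, V^t = -2.0000
step 3: k1 = (0.000000, 0.000000), k2 = (0.000000, 0.000000), k3 = (0.000000, 0.000000), k4 = (0.000000, 0.000000); V <- V + (h/6)(k1 + 2k2 + 2k3 + k4): V^s = 1.0000, V^t = -2.0000


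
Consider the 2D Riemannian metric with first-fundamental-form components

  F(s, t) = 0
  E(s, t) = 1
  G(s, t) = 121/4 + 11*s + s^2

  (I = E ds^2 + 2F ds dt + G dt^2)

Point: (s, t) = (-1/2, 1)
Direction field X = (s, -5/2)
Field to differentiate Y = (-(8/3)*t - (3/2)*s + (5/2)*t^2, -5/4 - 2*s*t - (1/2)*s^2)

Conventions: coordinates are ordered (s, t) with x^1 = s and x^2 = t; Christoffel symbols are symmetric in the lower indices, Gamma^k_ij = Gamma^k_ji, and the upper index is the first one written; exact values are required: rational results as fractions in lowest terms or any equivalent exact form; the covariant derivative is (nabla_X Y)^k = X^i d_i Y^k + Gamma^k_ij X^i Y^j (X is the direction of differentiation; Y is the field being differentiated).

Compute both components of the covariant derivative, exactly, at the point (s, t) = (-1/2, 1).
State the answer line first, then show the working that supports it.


Answer: (nabla_X Y)^s = -469/48, (nabla_X Y)^t = -481/240

E = 1, F = 0, G = 25 at the point
E_s = 0, E_t = 0, F_s = 0, F_t = 0, G_s = 10, G_t = 0
EG - F^2 = 25;  g^inv = (1/25) * [[25, 0], [0, 1]]
first-kind symbols [ij,l] = (1/2)(d_i g_jl + d_j g_il - d_l g_ij): [ss,s] = E_s/2 = 0, [ss,t] = F_s - E_t/2 = 0, [st,s] = E_t/2 = 0, [st,t] = G_s/2 = 5, [tt,s] = F_t - G_s/2 = -5, [tt,t] = G_t/2 = 0
Gamma^s_ij = (G*[ij,s] - F*[ij,t])/(EG - F^2), Gamma^t_ij = (E*[ij,t] - F*[ij,s])/(EG - F^2)
Gamma_sss = 0, Gamma_sst = 0, Gamma_stt = -5, Gamma_tss = 0, Gamma_tst = 1/5, Gamma_ttt = 0
X = (-1/2, -5/2), Y = (7/12, -3/8) at the point


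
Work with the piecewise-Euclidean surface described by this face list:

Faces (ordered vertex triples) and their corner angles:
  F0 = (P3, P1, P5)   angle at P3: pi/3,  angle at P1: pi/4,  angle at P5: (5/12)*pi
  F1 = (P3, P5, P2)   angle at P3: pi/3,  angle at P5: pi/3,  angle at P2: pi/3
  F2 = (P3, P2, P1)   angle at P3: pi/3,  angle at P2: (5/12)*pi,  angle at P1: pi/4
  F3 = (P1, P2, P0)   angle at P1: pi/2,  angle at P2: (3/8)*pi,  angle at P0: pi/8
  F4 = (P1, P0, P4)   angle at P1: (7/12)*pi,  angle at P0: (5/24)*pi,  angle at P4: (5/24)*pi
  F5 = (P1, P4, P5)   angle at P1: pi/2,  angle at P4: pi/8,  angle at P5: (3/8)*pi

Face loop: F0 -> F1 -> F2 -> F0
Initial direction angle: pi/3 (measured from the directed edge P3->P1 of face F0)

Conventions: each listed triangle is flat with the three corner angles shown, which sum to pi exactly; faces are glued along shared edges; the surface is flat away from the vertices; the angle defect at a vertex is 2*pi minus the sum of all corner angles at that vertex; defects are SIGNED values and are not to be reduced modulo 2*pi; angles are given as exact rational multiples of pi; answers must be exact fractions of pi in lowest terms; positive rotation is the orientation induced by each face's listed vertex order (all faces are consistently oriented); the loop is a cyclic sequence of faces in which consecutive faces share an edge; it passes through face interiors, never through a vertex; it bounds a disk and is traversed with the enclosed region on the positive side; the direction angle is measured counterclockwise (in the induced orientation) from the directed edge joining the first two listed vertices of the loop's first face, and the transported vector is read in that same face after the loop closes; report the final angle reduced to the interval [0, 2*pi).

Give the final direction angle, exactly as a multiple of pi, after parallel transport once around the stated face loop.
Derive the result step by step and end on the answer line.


enclosed vertex P3: corner angles sum to pi, defect = 2*pi - pi = pi
adding the enclosed defects to the starting angle (mod 2*pi, induced orientation) gives the holonomy
final angle = pi/3 + pi = (4/3)*pi (mod 2*pi)

Answer: final direction angle = (4/3)*pi


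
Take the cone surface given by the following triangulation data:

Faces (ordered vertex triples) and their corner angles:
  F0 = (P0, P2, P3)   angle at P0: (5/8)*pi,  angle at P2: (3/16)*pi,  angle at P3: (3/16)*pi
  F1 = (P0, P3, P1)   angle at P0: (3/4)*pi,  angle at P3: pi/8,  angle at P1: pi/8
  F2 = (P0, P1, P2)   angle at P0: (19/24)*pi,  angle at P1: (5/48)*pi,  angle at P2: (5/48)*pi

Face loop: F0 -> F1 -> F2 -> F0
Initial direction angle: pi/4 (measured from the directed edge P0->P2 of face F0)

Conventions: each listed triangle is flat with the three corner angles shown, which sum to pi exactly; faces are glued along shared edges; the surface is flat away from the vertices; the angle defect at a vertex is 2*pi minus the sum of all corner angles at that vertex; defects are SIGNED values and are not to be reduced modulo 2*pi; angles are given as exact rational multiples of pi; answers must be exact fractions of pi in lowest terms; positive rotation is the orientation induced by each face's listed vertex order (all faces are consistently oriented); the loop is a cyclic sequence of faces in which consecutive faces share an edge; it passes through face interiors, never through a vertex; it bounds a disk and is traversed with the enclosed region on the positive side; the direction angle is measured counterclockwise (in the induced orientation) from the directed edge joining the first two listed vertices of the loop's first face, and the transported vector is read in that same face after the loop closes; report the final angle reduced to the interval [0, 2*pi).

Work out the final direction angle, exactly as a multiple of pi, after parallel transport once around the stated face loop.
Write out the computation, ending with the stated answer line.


enclosed vertex P0: corner angles sum to (13/6)*pi, defect = 2*pi - (13/6)*pi = -pi/6
final direction = starting direction + enclosed defect total, reduced mod 2*pi (induced orientation)
final angle = pi/4 - pi/6 = pi/12 (mod 2*pi)

Answer: final direction angle = pi/12


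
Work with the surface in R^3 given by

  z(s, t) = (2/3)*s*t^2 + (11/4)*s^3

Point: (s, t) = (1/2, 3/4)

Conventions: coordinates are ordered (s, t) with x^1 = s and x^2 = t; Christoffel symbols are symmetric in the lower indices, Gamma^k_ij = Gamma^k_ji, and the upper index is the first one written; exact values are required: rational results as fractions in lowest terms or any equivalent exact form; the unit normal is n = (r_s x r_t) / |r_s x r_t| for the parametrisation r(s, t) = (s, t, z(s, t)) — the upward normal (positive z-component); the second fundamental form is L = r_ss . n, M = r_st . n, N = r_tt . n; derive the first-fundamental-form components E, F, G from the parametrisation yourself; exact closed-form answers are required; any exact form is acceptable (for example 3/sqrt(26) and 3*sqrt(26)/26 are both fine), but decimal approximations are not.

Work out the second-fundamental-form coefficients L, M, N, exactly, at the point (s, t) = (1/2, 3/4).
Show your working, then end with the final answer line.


z_s = 39/16, z_t = 1/2, z_ss = 33/4, z_st = 1, z_tt = 2/3
E = 1777/256, F = 39/32, G = 5/4; answer radicand W^2 = 1841/256
unnormalised second-form numerators: l = 33/4, m = 1, n = 2/3; L = l/sqrt(1841/256), and similarly M = m/sqrt(W^2), N = n/sqrt(W^2)

Answer: L = 132*sqrt(1841)/1841, M = 16*sqrt(1841)/1841, N = 32*sqrt(1841)/5523


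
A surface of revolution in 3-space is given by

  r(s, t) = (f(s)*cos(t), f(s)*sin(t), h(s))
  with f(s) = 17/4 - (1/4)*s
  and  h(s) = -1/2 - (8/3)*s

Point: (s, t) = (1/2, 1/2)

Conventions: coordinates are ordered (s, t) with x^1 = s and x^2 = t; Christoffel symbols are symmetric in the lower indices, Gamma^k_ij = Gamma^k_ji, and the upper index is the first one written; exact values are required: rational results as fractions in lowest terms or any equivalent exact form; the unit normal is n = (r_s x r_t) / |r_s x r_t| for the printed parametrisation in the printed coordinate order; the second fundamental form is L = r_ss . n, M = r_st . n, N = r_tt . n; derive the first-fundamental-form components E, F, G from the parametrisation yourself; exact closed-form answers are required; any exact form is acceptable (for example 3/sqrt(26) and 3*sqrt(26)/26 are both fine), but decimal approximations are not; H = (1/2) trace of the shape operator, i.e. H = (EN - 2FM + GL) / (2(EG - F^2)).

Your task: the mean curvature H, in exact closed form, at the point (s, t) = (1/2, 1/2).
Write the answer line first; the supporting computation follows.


Answer: H = -128*sqrt(1033)/34089

f = 33/8, f' = -1/4, f'' = 0, h' = -8/3, h'' = 0
E = 1033/144, F = 0, G = 1089/64; answer radicand W^2 = 1033/144
unnormalised second-form numerators: l = 0, m = 0, n = -11; L = l/sqrt(1033/144), and similarly M = m/sqrt(W^2), N = n/sqrt(W^2)
H = (E*n - 2*F*m + G*l) / (2*(EG - F^2)*sqrt(W^2)); E*n - 2*F*m + G*l = -11363/144, EG - F^2 = 124993/1024, so H = (-32/99)/sqrt(1033/144)


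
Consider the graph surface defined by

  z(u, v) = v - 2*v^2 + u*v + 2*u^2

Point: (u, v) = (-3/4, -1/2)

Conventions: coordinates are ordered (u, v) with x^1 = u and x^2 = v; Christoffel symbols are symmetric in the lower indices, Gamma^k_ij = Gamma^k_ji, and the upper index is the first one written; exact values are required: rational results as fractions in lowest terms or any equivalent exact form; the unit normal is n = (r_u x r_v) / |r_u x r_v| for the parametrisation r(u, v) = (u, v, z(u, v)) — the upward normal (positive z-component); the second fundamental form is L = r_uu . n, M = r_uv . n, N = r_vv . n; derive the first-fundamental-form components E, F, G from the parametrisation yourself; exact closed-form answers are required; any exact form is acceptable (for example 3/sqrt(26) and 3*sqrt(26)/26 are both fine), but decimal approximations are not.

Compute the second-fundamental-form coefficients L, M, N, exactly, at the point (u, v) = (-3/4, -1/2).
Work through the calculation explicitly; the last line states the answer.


z_u = -7/2, z_v = 9/4, z_uu = 4, z_uv = 1, z_vv = -4
E = 53/4, F = -63/8, G = 97/16; answer radicand W^2 = 293/16
unnormalised second-form numerators: l = 4, m = 1, n = -4; L = l/sqrt(293/16), and similarly M = m/sqrt(W^2), N = n/sqrt(W^2)

Answer: L = 16*sqrt(293)/293, M = 4*sqrt(293)/293, N = -16*sqrt(293)/293


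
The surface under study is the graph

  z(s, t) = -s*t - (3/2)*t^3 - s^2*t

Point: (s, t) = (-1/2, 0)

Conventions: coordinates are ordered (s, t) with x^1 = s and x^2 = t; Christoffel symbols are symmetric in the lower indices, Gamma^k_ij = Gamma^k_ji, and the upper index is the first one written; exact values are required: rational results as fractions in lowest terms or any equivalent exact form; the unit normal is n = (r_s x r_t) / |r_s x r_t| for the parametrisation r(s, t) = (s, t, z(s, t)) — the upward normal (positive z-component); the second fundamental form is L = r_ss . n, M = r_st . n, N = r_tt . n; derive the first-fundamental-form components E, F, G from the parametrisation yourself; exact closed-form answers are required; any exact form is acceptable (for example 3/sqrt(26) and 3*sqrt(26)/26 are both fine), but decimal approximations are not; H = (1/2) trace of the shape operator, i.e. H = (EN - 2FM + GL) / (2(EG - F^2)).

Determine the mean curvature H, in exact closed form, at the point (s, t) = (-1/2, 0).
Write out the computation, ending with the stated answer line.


z_s = 0, z_t = 1/4, z_ss = 0, z_st = 0, z_tt = 0
E = 1, F = 0, G = 17/16; answer radicand W^2 = 17/16
unnormalised second-form numerators: l = 0, m = 0, n = 0; L = l/sqrt(17/16), and similarly M = m/sqrt(W^2), N = n/sqrt(W^2)
H = (E*n - 2*F*m + G*l) / (2*(EG - F^2)*sqrt(W^2)); E*n - 2*F*m + G*l = 0, EG - F^2 = 17/16, so H = (0)/sqrt(17/16)

Answer: H = 0


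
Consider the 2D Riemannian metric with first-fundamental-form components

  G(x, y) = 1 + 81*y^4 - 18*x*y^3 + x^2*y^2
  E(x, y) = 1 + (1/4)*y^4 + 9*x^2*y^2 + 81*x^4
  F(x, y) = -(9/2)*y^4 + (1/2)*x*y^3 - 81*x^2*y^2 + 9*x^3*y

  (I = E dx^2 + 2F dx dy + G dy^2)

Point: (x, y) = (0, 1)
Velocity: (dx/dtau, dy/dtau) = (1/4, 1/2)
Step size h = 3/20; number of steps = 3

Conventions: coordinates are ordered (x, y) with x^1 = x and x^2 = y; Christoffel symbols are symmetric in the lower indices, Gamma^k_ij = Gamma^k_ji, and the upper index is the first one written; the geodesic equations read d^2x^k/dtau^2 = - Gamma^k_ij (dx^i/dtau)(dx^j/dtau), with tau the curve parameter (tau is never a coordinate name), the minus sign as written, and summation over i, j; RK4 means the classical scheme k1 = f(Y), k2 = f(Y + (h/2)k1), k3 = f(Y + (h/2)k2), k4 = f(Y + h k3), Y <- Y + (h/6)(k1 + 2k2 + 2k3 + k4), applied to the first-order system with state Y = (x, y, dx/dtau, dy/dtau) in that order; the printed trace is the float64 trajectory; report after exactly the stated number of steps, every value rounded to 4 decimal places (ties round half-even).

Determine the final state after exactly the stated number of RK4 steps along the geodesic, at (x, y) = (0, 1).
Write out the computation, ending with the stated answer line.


f(Y) = (dx/dtau, dy/dtau, -Gamma^x_ij Y'^i Y'^j, -Gamma^y_ij Y'^i Y'^j) with the Gammas evaluated at the stage position; h = 0.150000; intermediate values shown to 6 dp
step 0: x = 0.0000, y = 1.0000, dx/dtau = 0.2500, dy/dtau = 0.5000
step 1:
  k1: at (x, y) = (0.000000, 1.000000), (dx/dtau, dy/dtau) = (0.250000, 0.500000); Gamma_xxx = 0.000000, Gamma_xxy = 0.006079, Gamma_xyy = -0.109422, Gamma_yxx = 0.000000, Gamma_yxy = -0.109422, Gamma_yyy = 1.969605; k1 = (0.250000, 0.500000, 0.025836, -0.465046)
  k2: at (x, y) = (0.018750, 1.037500), (dx/dtau, dy/dtau) = (0.251938, 0.465122); Gamma_xxx = 0.001928, Gamma_xxy = 0.005927, Gamma_xyy = -0.106576, Gamma_yxx = -0.034432, Gamma_yxy = -0.105846, Gamma_yyy = 1.903321; k2 = (0.251938, 0.465122, 0.021545, -0.384769)
  k3: at (x, y) = (0.018895, 1.034884), (dx/dtau, dy/dtau) = (0.251616, 0.471142); Gamma_xxx = 0.001953, Gamma_xxy = 0.005942, Gamma_xyy = -0.106850, Gamma_yxx = -0.034871, Gamma_yxy = -0.106105, Gamma_yyy = 1.907945; k3 = (0.251616, 0.471142, 0.022186, -0.396152)
  k4: at (x, y) = (0.037742, 1.070671), (dx/dtau, dy/dtau) = (0.253328, 0.440577); Gamma_xxx = 0.003722, Gamma_xxy = 0.005866, Gamma_xyy = -0.105384, Gamma_yxx = -0.065277, Gamma_yxy = -0.102876, Gamma_yyy = 1.848150; k4 = (0.253328, 0.440577, 0.018908, -0.331588)
  Y <- Y + (h/6)(k1 + 2k2 + 2k3 + k4): x = 0.0378, y = 1.0703, dx/dtau = 0.2533, dy/dtau = 0.4410
step 2:
  k1: at (x, y) = (0.037761, 1.070328), (dx/dtau, dy/dtau) = (0.253305, 0.441038); Gamma_xxx = 0.003727, Gamma_xxy = 0.005868, Gamma_xyy = -0.105421, Gamma_yxx = -0.065351, Gamma_yxy = -0.102909, Gamma_yyy = 1.848724; k1 = (0.253305, 0.441038, 0.018956, -0.332417)
  k2: at (x, y) = (0.056759, 1.103405), (dx/dtau, dy/dtau) = (0.254727, 0.416107); Gamma_xxx = 0.005425, Gamma_xxy = 0.005859, Gamma_xyy = -0.105160, Gamma_yxx = -0.092676, Gamma_yxy = -0.100091, Gamma_yyy = 1.796489; k2 = (0.254727, 0.416107, 0.016614, -0.283822)
  k3: at (x, y) = (0.056865, 1.101536), (dx/dtau, dy/dtau) = (0.254551, 0.419752); Gamma_xxx = 0.005455, Gamma_xxy = 0.005871, Gamma_xyy = -0.105369, Gamma_yxx = -0.093162, Gamma_yxy = -0.100257, Gamma_yyy = 1.799451; k3 = (0.254551, 0.419752, 0.016957, -0.289587)
  k4: at (x, y) = (0.075944, 1.133290), (dx/dtau, dy/dtau) = (0.255849, 0.397600); Gamma_xxx = 0.007128, Gamma_xxy = 0.005909, Gamma_xyy = -0.105970, Gamma_yxx = -0.117821, Gamma_yxy = -0.097679, Gamma_yyy = 1.751674; k4 = (0.255849, 0.397600, 0.015084, -0.249330)
  Y <- Y + (h/6)(k1 + 2k2 + 2k3 + k4): x = 0.0760, y = 1.1331, dx/dtau = 0.2558, dy/dtau = 0.3978
step 3:
  k1: at (x, y) = (0.075954, 1.133087), (dx/dtau, dy/dtau) = (0.255835, 0.397824); Gamma_xxx = 0.007132, Gamma_xxy = 0.005911, Gamma_xyy = -0.105994, Gamma_yxx = -0.117879, Gamma_yxy = -0.097696, Gamma_yyy = 1.751981; k1 = (0.255835, 0.397824, 0.015105, -0.249674)
  k2: at (x, y) = (0.095141, 1.162923), (dx/dtau, dy/dtau) = (0.256968, 0.379099); Gamma_xxx = 0.008824, Gamma_xxy = 0.005992, Gamma_xyy = -0.107371, Gamma_yxx = -0.140472, Gamma_yxy = -0.095389, Gamma_yyy = 1.709197; k2 = (0.256968, 0.379099, 0.013681, -0.217778)
  k3: at (x, y) = (0.095226, 1.161519), (dx/dtau, dy/dtau) = (0.256861, 0.381491); Gamma_xxx = 0.008858, Gamma_xxy = 0.006002, Gamma_xyy = -0.107549, Gamma_yxx = -0.140935, Gamma_yxy = -0.095503, Gamma_yyy = 1.711217; k3 = (0.256861, 0.381491, 0.013891, -0.221027)
  k4: at (x, y) = (0.114483, 1.190310), (dx/dtau, dy/dtau) = (0.257918, 0.364670); Gamma_xxx = 0.010588, Gamma_xxy = 0.006116, Gamma_xyy = -0.109502, Gamma_yxx = -0.161639, Gamma_yxy = -0.093367, Gamma_yyy = 1.671632; k4 = (0.257918, 0.364670, 0.012707, -0.193985)
  Y <- Y + (h/6)(k1 + 2k2 + 2k3 + k4): x = 0.1145, y = 1.1902, dx/dtau = 0.2579, dy/dtau = 0.3648

Answer: x = 0.1145, y = 1.1902, dx/dtau = 0.2579, dy/dtau = 0.3648


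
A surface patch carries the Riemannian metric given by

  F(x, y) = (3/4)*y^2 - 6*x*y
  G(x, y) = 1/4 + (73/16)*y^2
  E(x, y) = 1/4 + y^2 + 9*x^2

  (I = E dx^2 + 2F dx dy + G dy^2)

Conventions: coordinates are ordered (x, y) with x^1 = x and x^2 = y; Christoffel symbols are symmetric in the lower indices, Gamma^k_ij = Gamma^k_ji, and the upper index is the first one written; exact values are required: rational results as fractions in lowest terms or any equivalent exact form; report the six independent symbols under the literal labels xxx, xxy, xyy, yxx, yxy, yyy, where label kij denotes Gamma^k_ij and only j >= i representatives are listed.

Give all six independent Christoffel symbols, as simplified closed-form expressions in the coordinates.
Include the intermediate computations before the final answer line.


E = 1/4 + y^2 + 9*x^2; F = (3/4)*y^2 - 6*x*y; G = 1/4 + (73/16)*y^2
Gamma^k_ij = (1/2) g^{kl} (d_i g_jl + d_j g_il - d_l g_ij), with g^inv = (1/(EG-F^2)) [[G, -F], [-F, E]]
first partials: E_x = 18*x, E_y = 2*y, F_x = -6*y, F_y = (3/2)*y - 6*x, G_x = 0, G_y = (73/8)*y
D = EG - F^2 = 1/16 + (89/64)*y^2 + (9/4)*x^2 + 4*y^4 + 9*x*y^3 + (81/16)*x^2*y^2
expanded: Gamma^x_xx = (G E_x - 2F F_x + F E_y)/(2D), Gamma^x_xy = (G E_y - F G_x)/(2D), Gamma^x_yy = (2G F_y - G G_x - F G_y)/(2D), Gamma^y_xx = (2E F_x - E E_y - F E_x)/(2D), Gamma^y_xy = (E G_x - F E_y)/(2D), Gamma^y_yy = (E G_y - 2F F_y + F G_x)/(2D); substitute and cancel common factors

Answer: Gamma_xxx = (-60*x*y^2 + 144*x + 336*y^3)/(324*x^2*y^2 + 144*x^2 + 576*x*y^3 + 256*y^4 + 89*y^2 + 4), Gamma_xxy = (292*y^3 + 16*y)/(324*x^2*y^2 + 144*x^2 + 576*x*y^3 + 256*y^4 + 89*y^2 + 4), Gamma_xyy = (-96*x + 219*y^3 + 24*y)/(324*x^2*y^2 + 144*x^2 + 576*x*y^3 + 256*y^4 + 89*y^2 + 4), Gamma_yxx = (-576*x^2*y - 432*x*y^2 - 448*y^3 - 112*y)/(324*x^2*y^2 + 144*x^2 + 576*x*y^3 + 256*y^4 + 89*y^2 + 4), Gamma_yxy = (384*x*y^2 - 48*y^3)/(324*x^2*y^2 + 144*x^2 + 576*x*y^3 + 256*y^4 + 89*y^2 + 4), Gamma_yyy = (324*x^2*y + 864*x*y^2 + 220*y^3 + 73*y)/(324*x^2*y^2 + 144*x^2 + 576*x*y^3 + 256*y^4 + 89*y^2 + 4)


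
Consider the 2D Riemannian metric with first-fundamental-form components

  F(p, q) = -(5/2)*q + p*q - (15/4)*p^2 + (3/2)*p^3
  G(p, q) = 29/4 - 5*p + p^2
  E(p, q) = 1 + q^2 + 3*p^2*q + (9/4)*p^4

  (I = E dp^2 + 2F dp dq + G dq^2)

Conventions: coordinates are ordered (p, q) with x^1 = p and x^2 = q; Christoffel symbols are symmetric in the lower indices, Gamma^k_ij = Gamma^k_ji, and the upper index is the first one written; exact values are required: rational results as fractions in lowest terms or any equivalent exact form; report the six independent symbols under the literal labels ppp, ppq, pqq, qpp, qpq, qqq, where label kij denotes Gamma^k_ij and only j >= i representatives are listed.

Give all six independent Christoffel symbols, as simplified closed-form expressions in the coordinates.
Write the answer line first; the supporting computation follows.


Answer: Gamma_ppp = (18*p^3 + 12*p*q)/(9*p^4 + 12*p^2*q + 4*p^2 - 20*p + 4*q^2 + 29), Gamma_ppq = (6*p^2 + 4*q)/(9*p^4 + 12*p^2*q + 4*p^2 - 20*p + 4*q^2 + 29), Gamma_pqq = 0, Gamma_qpp = (12*p^2 - 30*p)/(9*p^4 + 12*p^2*q + 4*p^2 - 20*p + 4*q^2 + 29), Gamma_qpq = (4*p - 10)/(9*p^4 + 12*p^2*q + 4*p^2 - 20*p + 4*q^2 + 29), Gamma_qqq = 0

E = 1 + q^2 + 3*p^2*q + (9/4)*p^4; F = -(5/2)*q + p*q - (15/4)*p^2 + (3/2)*p^3; G = 29/4 - 5*p + p^2
Gamma^k_ij = (1/2) g^{kl} (d_i g_jl + d_j g_il - d_l g_ij), with g^inv = (1/(EG-F^2)) [[G, -F], [-F, E]]
first partials: E_p = 6*p*q + 9*p^3, E_q = 2*q + 3*p^2, F_p = q - (15/2)*p + (9/2)*p^2, F_q = -5/2 + p, G_p = -5 + 2*p, G_q = 0
D = EG - F^2 = 29/4 - 5*p + q^2 + p^2 + 3*p^2*q + (9/4)*p^4
expanded: Gamma^p_pp = (G E_p - 2F F_p + F E_q)/(2D), Gamma^p_pq = (G E_q - F G_p)/(2D), Gamma^p_qq = (2G F_q - G G_p - F G_q)/(2D), Gamma^q_pp = (2E F_p - E E_q - F E_p)/(2D), Gamma^q_pq = (E G_p - F E_q)/(2D), Gamma^q_qq = (E G_q - 2F F_q + F G_p)/(2D); substitute and cancel common factors


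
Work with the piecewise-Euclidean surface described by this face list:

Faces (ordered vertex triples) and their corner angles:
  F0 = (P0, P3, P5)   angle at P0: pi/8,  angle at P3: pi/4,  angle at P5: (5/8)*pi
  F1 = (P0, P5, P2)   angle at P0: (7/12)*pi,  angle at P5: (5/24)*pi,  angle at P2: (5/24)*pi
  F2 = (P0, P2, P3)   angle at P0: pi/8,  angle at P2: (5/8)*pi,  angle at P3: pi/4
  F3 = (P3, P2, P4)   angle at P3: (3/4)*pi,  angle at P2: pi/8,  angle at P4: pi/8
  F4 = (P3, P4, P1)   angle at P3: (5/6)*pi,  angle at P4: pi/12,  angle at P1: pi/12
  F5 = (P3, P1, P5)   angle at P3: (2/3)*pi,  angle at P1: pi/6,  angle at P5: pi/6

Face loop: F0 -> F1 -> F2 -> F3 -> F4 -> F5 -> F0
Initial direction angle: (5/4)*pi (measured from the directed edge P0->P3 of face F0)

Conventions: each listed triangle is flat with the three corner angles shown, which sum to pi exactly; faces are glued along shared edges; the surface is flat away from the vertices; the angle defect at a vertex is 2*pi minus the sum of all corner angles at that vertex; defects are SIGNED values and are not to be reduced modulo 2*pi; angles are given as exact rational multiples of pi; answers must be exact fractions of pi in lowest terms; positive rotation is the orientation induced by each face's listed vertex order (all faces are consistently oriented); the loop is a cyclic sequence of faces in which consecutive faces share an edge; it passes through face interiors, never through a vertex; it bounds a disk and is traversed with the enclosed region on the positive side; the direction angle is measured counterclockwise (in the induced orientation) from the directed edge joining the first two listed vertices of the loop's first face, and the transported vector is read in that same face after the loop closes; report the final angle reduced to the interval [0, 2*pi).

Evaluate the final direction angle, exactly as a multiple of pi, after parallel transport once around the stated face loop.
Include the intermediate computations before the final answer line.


enclosed vertex P0: corner angles sum to (5/6)*pi, defect = 2*pi - (5/6)*pi = (7/6)*pi
enclosed vertex P3: corner angles sum to (11/4)*pi, defect = 2*pi - (11/4)*pi = (-3/4)*pi
summing the enclosed defects onto the initial angle, mod 2*pi in the induced orientation:
final angle = (5/4)*pi + (5/12)*pi = (5/3)*pi (mod 2*pi)

Answer: final direction angle = (5/3)*pi


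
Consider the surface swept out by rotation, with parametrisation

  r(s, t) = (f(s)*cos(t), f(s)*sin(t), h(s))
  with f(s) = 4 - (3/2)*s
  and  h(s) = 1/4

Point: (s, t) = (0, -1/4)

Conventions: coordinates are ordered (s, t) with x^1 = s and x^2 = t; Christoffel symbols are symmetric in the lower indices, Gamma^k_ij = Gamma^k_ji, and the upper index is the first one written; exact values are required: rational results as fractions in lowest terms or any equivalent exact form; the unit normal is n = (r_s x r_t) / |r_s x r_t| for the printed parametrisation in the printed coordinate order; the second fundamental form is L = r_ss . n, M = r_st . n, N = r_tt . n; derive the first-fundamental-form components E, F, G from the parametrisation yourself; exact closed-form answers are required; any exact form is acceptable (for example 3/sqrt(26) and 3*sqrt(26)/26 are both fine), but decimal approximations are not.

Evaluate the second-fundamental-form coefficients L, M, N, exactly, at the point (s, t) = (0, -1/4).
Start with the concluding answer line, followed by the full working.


Answer: L = 0, M = 0, N = 0

f = 4, f' = -3/2, f'' = 0, h' = 0, h'' = 0
E = 9/4, F = 0, G = 16; answer radicand W^2 = 9/4
unnormalised second-form numerators: l = 0, m = 0, n = 0; L = l/sqrt(9/4), and similarly M = m/sqrt(W^2), N = n/sqrt(W^2)


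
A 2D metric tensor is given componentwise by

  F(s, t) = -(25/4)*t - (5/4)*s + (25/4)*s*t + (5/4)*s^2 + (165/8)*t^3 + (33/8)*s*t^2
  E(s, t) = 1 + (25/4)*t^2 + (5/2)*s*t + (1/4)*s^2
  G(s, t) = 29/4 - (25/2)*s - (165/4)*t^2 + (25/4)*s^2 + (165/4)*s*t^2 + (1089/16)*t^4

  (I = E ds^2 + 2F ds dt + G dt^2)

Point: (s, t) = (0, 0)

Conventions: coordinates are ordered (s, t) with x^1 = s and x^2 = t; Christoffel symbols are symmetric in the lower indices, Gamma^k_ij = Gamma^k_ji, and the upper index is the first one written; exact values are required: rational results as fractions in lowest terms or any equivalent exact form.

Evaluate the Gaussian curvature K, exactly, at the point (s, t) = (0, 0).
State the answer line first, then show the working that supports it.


Answer: K = -100/841

E = 1, F = 0, G = 29/4, EG - F^2 = 29/4 at the point
E_s = 0, E_t = 0, F_s = -5/4, F_t = -25/4, G_s = -25/2, G_t = 0
E_tt = 25/2, F_st = 25/4, G_ss = 25/2
Apply the Brioschi formula K = (det M1 - det M2)/(EG - F^2)^2 over the derivative matrices of E, F, G.
M1 = [[-E_tt/2 + F_st - G_ss/2, E_s/2, F_s - E_t/2], [F_t - G_s/2, E, F], [G_t/2, F, G]] = [[-25/4, 0, -5/4], [0, 1, 0], [0, 0, 29/4]]; det M1 = -725/16
M2 = [[0, E_t/2, G_s/2], [E_t/2, E, F], [G_s/2, F, G]] = [[0, 0, -25/4], [0, 1, 0], [-25/4, 0, 29/4]]; det M2 = -625/16
det M1 - det M2 = -25/4; K = -25/4 / (29/4)^2 = -100/841


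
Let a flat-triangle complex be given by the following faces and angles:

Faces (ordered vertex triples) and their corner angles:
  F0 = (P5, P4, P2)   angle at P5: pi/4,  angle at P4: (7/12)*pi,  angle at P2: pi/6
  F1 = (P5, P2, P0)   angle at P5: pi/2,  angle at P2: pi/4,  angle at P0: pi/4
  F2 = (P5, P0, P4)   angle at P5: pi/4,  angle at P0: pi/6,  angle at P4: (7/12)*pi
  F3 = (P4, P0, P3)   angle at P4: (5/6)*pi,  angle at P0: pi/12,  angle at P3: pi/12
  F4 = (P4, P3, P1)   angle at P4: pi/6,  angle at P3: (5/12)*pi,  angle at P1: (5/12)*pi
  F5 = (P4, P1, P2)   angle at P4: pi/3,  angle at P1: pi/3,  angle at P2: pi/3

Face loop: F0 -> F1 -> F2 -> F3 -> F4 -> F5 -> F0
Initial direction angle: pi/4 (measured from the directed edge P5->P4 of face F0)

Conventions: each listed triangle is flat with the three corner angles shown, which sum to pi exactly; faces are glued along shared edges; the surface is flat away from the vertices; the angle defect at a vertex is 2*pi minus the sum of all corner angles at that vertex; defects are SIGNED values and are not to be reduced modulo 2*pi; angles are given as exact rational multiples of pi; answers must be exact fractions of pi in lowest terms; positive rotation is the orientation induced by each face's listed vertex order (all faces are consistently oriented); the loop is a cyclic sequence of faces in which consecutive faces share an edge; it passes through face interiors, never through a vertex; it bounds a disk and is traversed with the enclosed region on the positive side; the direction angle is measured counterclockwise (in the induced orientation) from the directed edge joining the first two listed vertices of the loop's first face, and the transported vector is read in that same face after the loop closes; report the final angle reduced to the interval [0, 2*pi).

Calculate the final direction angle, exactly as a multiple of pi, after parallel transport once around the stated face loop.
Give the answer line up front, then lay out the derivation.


Answer: final direction angle = (3/4)*pi

enclosed vertex P4: corner angles sum to (5/2)*pi, defect = 2*pi - (5/2)*pi = -pi/2
enclosed vertex P5: corner angles sum to pi, defect = 2*pi - pi = pi
final direction = starting direction + enclosed defect total, reduced mod 2*pi (induced orientation)
final angle = pi/4 + pi/2 = (3/4)*pi (mod 2*pi)


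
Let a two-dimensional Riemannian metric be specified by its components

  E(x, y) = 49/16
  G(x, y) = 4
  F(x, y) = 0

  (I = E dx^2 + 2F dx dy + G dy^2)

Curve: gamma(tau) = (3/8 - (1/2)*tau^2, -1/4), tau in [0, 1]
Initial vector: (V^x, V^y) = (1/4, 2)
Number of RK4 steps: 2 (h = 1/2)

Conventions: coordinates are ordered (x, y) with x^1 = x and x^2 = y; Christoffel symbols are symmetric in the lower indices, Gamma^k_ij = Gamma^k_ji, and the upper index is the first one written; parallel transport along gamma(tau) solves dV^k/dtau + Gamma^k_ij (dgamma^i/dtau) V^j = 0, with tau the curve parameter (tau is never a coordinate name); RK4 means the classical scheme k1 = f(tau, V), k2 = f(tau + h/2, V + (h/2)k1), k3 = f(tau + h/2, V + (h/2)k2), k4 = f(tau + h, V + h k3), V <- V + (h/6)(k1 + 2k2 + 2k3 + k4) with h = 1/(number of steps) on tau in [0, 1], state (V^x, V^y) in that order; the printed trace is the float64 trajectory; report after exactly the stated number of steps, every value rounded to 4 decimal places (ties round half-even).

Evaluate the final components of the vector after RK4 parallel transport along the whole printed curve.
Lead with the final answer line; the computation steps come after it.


Answer: V^x = 0.2500, V^y = 2.0000

gamma'(tau) = (-tau, 0); f(tau, V)^k = -Gamma^k_ij(gamma(tau)) gamma'^i(tau) V^j; h = 1/2; intermediate values shown to 6 dp
curve data and Christoffel symbols at the stage parameters:
  tau = 0.000000: gamma = (0.375000, -0.250000), gamma' = (0.000000, 0.000000); Gamma_xxx = 0.000000, Gamma_xxy = 0.000000, Gamma_xyy = 0.000000, Gamma_yxx = 0.000000, Gamma_yxy = 0.000000, Gamma_yyy = 0.000000
  tau = 0.250000: gamma = (0.343750, -0.250000), gamma' = (-0.250000, 0.000000); Gamma_xxx = 0.000000, Gamma_xxy = 0.000000, Gamma_xyy = 0.000000, Gamma_yxx = 0.000000, Gamma_yxy = 0.000000, Gamma_yyy = 0.000000
  tau = 0.500000: gamma = (0.250000, -0.250000), gamma' = (-0.500000, 0.000000); Gamma_xxx = 0.000000, Gamma_xxy = 0.000000, Gamma_xyy = 0.000000, Gamma_yxx = 0.000000, Gamma_yxy = 0.000000, Gamma_yyy = 0.000000
  tau = 0.750000: gamma = (0.093750, -0.250000), gamma' = (-0.750000, 0.000000); Gamma_xxx = 0.000000, Gamma_xxy = 0.000000, Gamma_xyy = 0.000000, Gamma_yxx = 0.000000, Gamma_yxy = 0.000000, Gamma_yyy = 0.000000
  tau = 1.000000: gamma = (-0.125000, -0.250000), gamma' = (-1.000000, 0.000000); Gamma_xxx = 0.000000, Gamma_xxy = 0.000000, Gamma_xyy = 0.000000, Gamma_yxx = 0.000000, Gamma_yxy = 0.000000, Gamma_yyy = 0.000000
step 0: V^x = 0.2500, V^y = 2.0000
step 1: k1 = (0.000000, 0.000000), k2 = (0.000000, 0.000000), k3 = (0.000000, 0.000000), k4 = (0.000000, 0.000000); V <- V + (h/6)(k1 + 2k2 + 2k3 + k4): V^x = 0.2500, V^y = 2.0000
step 2: k1 = (0.000000, 0.000000), k2 = (0.000000, 0.000000), k3 = (0.000000, 0.000000), k4 = (0.000000, 0.000000); V <- V + (h/6)(k1 + 2k2 + 2k3 + k4): V^x = 0.2500, V^y = 2.0000


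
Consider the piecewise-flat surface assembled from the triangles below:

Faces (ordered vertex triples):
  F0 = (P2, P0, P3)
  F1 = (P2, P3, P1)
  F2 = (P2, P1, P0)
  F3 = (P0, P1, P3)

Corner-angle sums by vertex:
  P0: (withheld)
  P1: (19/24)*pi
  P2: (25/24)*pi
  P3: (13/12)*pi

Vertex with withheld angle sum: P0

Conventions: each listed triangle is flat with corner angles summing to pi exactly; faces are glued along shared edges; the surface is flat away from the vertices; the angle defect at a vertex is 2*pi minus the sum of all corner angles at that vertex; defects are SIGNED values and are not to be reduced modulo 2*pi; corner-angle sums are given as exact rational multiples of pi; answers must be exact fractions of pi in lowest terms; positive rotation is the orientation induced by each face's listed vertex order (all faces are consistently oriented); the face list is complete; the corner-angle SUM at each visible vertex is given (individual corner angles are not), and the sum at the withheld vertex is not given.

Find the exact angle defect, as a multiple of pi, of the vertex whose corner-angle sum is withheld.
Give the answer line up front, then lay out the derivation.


Answer: defect(P0) = (11/12)*pi

V = 4, E = 6, F = 4; chi = V - E + F = 2
Gauss-Bonnet: total defect = 2*pi*chi = 4*pi; visible defects sum to (37/12)*pi


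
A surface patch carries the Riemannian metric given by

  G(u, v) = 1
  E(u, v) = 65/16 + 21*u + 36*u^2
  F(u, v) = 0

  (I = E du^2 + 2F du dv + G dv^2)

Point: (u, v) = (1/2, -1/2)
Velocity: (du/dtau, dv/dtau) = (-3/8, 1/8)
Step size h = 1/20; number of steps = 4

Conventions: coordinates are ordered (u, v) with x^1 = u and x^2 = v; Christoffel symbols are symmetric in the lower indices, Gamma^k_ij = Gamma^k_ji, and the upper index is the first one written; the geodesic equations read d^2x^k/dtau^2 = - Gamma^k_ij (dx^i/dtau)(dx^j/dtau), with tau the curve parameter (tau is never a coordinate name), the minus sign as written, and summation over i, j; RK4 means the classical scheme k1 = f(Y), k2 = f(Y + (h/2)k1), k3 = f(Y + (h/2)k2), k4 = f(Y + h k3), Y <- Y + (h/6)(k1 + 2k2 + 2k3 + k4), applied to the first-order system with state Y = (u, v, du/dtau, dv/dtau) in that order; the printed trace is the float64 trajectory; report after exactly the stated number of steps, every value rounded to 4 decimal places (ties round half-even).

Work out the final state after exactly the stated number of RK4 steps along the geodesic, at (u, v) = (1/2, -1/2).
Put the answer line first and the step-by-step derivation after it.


Answer: u = 0.4213, v = -0.4750, du/dtau = -0.4144, dv/dtau = 0.1250

f(Y) = (du/dtau, dv/dtau, -Gamma^u_ij Y'^i Y'^j, -Gamma^v_ij Y'^i Y'^j) with the Gammas evaluated at the stage position; h = 0.050000; intermediate values shown to 6 dp
step 0: u = 0.5000, v = -0.5000, du/dtau = -0.3750, dv/dtau = 0.1250
step 1:
  k1: at (u, v) = (0.500000, -0.500000), (du/dtau, dv/dtau) = (-0.375000, 0.125000); Gamma_uuu = 1.209549, Gamma_uuv = 0.000000, Gamma_uvv = 0.000000, Gamma_vuu = 0.000000, Gamma_vuv = 0.000000, Gamma_vvv = 0.000000; k1 = (-0.375000, 0.125000, -0.170093, 0.000000)
  k2: at (u, v) = (0.490625, -0.496875), (du/dtau, dv/dtau) = (-0.379252, 0.125000); Gamma_uuu = 1.222793, Gamma_uuv = 0.000000, Gamma_uvv = 0.000000, Gamma_vuu = 0.000000, Gamma_vuv = 0.000000, Gamma_vvv = 0.000000; k2 = (-0.379252, 0.125000, -0.175877, 0.000000)
  k3: at (u, v) = (0.490519, -0.496875), (du/dtau, dv/dtau) = (-0.379397, 0.125000); Gamma_uuu = 1.222945, Gamma_uuv = 0.000000, Gamma_uvv = 0.000000, Gamma_vuu = 0.000000, Gamma_vuv = 0.000000, Gamma_vvv = 0.000000; k3 = (-0.379397, 0.125000, -0.176033, 0.000000)
  k4: at (u, v) = (0.481030, -0.493750), (du/dtau, dv/dtau) = (-0.383802, 0.125000); Gamma_uuu = 1.236635, Gamma_uuv = 0.000000, Gamma_uvv = 0.000000, Gamma_vuu = 0.000000, Gamma_vuv = 0.000000, Gamma_vvv = 0.000000; k4 = (-0.383802, 0.125000, -0.182161, 0.000000)
  Y <- Y + (h/6)(k1 + 2k2 + 2k3 + k4): u = 0.4810, v = -0.4938, du/dtau = -0.3838, dv/dtau = 0.1250
step 2:
  k1: at (u, v) = (0.481032, -0.493750), (du/dtau, dv/dtau) = (-0.383801, 0.125000); Gamma_uuu = 1.236632, Gamma_uuv = 0.000000, Gamma_uvv = 0.000000, Gamma_vuu = 0.000000, Gamma_vuv = 0.000000, Gamma_vvv = 0.000000; k1 = (-0.383801, 0.125000, -0.182159, 0.000000)
  k2: at (u, v) = (0.471437, -0.490625), (du/dtau, dv/dtau) = (-0.388355, 0.125000); Gamma_uuu = 1.250774, Gamma_uuv = 0.000000, Gamma_uvv = 0.000000, Gamma_vuu = 0.000000, Gamma_vuv = 0.000000, Gamma_vvv = 0.000000; k2 = (-0.388355, 0.125000, -0.188641, 0.000000)
  k3: at (u, v) = (0.471324, -0.490625), (du/dtau, dv/dtau) = (-0.388517, 0.125000); Gamma_uuu = 1.250943, Gamma_uuv = 0.000000, Gamma_uvv = 0.000000, Gamma_vuu = 0.000000, Gamma_vuv = 0.000000, Gamma_vvv = 0.000000; k3 = (-0.388517, 0.125000, -0.188824, 0.000000)
  k4: at (u, v) = (0.461607, -0.487500), (du/dtau, dv/dtau) = (-0.393242, 0.125000); Gamma_uuu = 1.265583, Gamma_uuv = 0.000000, Gamma_uvv = 0.000000, Gamma_vuu = 0.000000, Gamma_vuv = 0.000000, Gamma_vvv = 0.000000; k4 = (-0.393242, 0.125000, -0.195709, 0.000000)
  Y <- Y + (h/6)(k1 + 2k2 + 2k3 + k4): u = 0.4616, v = -0.4875, du/dtau = -0.3932, dv/dtau = 0.1250
step 3:
  k1: at (u, v) = (0.461609, -0.487500), (du/dtau, dv/dtau) = (-0.393241, 0.125000); Gamma_uuu = 1.265579, Gamma_uuv = 0.000000, Gamma_uvv = 0.000000, Gamma_vuu = 0.000000, Gamma_vuv = 0.000000, Gamma_vvv = 0.000000; k1 = (-0.393241, 0.125000, -0.195707, 0.000000)
  k2: at (u, v) = (0.451778, -0.484375), (du/dtau, dv/dtau) = (-0.398133, 0.125000); Gamma_uuu = 1.280724, Gamma_uuv = 0.000000, Gamma_uvv = 0.000000, Gamma_vuu = 0.000000, Gamma_vuv = 0.000000, Gamma_vvv = 0.000000; k2 = (-0.398133, 0.125000, -0.203008, 0.000000)
  k3: at (u, v) = (0.451656, -0.484375), (du/dtau, dv/dtau) = (-0.398316, 0.125000); Gamma_uuu = 1.280914, Gamma_uuv = 0.000000, Gamma_uvv = 0.000000, Gamma_vuu = 0.000000, Gamma_vuv = 0.000000, Gamma_vvv = 0.000000; k3 = (-0.398316, 0.125000, -0.203224, 0.000000)
  k4: at (u, v) = (0.441694, -0.481250), (du/dtau, dv/dtau) = (-0.403402, 0.125000); Gamma_uuu = 1.296617, Gamma_uuv = 0.000000, Gamma_uvv = 0.000000, Gamma_vuu = 0.000000, Gamma_vuv = 0.000000, Gamma_vvv = 0.000000; k4 = (-0.403402, 0.125000, -0.211002, 0.000000)
  Y <- Y + (h/6)(k1 + 2k2 + 2k3 + k4): u = 0.4417, v = -0.4813, du/dtau = -0.4034, dv/dtau = 0.1250
step 4:
  k1: at (u, v) = (0.441696, -0.481250), (du/dtau, dv/dtau) = (-0.403400, 0.125000); Gamma_uuu = 1.296613, Gamma_uuv = 0.000000, Gamma_uvv = 0.000000, Gamma_vuu = 0.000000, Gamma_vuv = 0.000000, Gamma_vvv = 0.000000; k1 = (-0.403400, 0.125000, -0.211000, 0.000000)
  k2: at (u, v) = (0.431611, -0.478125), (du/dtau, dv/dtau) = (-0.408675, 0.125000); Gamma_uuu = 1.312881, Gamma_uuv = 0.000000, Gamma_uvv = 0.000000, Gamma_vuu = 0.000000, Gamma_vuv = 0.000000, Gamma_vvv = 0.000000; k2 = (-0.408675, 0.125000, -0.219272, 0.000000)
  k3: at (u, v) = (0.431480, -0.478125), (du/dtau, dv/dtau) = (-0.408882, 0.125000); Gamma_uuu = 1.313097, Gamma_uuv = 0.000000, Gamma_uvv = 0.000000, Gamma_vuu = 0.000000, Gamma_vuv = 0.000000, Gamma_vvv = 0.000000; k3 = (-0.408882, 0.125000, -0.219530, 0.000000)
  k4: at (u, v) = (0.421252, -0.475000), (du/dtau, dv/dtau) = (-0.414377, 0.125000); Gamma_uuu = 1.329995, Gamma_uuv = 0.000000, Gamma_uvv = 0.000000, Gamma_vuu = 0.000000, Gamma_vuv = 0.000000, Gamma_vvv = 0.000000; k4 = (-0.414377, 0.125000, -0.228371, 0.000000)
  Y <- Y + (h/6)(k1 + 2k2 + 2k3 + k4): u = 0.4213, v = -0.4750, du/dtau = -0.4144, dv/dtau = 0.1250
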